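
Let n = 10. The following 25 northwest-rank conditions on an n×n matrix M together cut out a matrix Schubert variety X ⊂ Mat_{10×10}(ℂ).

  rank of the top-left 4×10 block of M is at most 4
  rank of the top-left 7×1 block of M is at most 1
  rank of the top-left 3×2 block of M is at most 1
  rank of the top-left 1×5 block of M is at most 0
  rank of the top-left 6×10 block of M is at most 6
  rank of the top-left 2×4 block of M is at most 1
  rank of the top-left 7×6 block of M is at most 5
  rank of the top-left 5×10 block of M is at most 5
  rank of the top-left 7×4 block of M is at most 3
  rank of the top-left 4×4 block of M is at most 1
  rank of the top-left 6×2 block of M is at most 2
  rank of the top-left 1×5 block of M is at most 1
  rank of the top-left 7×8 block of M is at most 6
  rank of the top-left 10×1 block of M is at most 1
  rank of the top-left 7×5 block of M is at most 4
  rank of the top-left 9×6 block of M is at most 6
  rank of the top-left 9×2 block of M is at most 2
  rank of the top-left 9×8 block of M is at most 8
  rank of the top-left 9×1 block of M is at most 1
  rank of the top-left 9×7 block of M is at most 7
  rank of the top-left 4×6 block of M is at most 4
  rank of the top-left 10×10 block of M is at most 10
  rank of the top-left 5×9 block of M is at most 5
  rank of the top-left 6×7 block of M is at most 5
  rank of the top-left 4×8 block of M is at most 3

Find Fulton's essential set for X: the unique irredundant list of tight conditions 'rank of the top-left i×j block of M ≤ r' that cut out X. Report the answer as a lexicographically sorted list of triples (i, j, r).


Reconstructing r_w from the 25 given conditions:

  i=1: 0 0 0 0 0 1 1 1 1 1
  i=2: 1 1 1 1 1 2 2 2 2 2
  i=3: 1 1 1 1 2 3 3 3 3 3
  i=4: 1 1 1 1 2 3 3 3 4 4
  i=5: 1 2 2 2 3 4 4 4 5 5
  i=6: 1 2 3 3 4 5 5 5 6 6
  i=7: 1 2 3 3 4 5 6 6 7 7
  i=8: 1 2 3 4 5 6 7 7 8 8
  i=9: 1 2 3 4 5 6 7 8 9 9
  i=10: 1 2 3 4 5 6 7 8 9 10

reading off 1-entries of Δ²R: w = (6, 1, 5, 9, 2, 3, 7, 4, 8, 10).

4 SE-corners of the 14-cell Rothe diagram give Ess(w):

[(1, 5, 0), (4, 4, 1), (4, 8, 3), (7, 4, 3)]


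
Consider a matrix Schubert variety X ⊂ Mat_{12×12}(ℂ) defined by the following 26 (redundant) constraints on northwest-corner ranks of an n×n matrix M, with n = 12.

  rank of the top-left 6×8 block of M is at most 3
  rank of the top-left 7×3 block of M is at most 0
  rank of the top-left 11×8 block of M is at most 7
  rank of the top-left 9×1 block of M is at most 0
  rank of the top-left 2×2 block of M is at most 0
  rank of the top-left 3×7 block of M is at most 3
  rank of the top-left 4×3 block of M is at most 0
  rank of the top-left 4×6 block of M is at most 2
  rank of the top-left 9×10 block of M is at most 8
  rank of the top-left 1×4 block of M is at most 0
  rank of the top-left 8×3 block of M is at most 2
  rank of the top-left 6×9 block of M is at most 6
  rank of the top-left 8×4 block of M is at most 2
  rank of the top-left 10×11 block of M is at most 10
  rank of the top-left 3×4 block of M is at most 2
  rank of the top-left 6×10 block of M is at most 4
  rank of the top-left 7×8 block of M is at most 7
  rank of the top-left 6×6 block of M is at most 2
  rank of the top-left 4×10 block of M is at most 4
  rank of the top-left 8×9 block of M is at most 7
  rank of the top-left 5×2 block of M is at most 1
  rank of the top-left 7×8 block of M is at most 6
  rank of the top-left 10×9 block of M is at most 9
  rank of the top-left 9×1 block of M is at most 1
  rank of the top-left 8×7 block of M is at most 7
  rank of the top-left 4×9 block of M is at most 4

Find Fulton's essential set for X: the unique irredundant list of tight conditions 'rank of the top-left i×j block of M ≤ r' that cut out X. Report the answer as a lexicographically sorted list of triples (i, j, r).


The tightest implied rank at each (i,j), from the 26 conditions:

  0 0 0 0 1 1 1 1 1 1 1 1
  0 0 0 1 2 2 2 2 2 2 2 2
  0 0 0 1 2 2 3 3 3 3 3 3
  0 0 0 1 2 2 3 3 4 4 4 4
  0 0 0 1 2 2 3 3 4 4 5 5
  0 0 0 1 2 2 3 3 4 4 5 6
  0 0 0 1 2 3 4 4 5 5 6 7
  0 1 1 2 3 4 5 5 6 6 7 8
  0 1 2 3 4 5 6 6 7 7 8 9
  1 2 3 4 5 6 7 7 8 8 9 10
  1 2 3 4 5 6 7 7 8 9 10 11
  1 2 3 4 5 6 7 8 9 10 11 12

reading off 1-entries of Δ²R: w = (5, 4, 7, 9, 11, 12, 6, 2, 3, 1, 10, 8).

Rothe diagram D(w) (34 cells), 7 SE-corners (essential conditions):

[(1, 4, 0), (6, 6, 2), (6, 8, 3), (6, 10, 4), (7, 3, 0), (9, 1, 0), (11, 8, 7)]


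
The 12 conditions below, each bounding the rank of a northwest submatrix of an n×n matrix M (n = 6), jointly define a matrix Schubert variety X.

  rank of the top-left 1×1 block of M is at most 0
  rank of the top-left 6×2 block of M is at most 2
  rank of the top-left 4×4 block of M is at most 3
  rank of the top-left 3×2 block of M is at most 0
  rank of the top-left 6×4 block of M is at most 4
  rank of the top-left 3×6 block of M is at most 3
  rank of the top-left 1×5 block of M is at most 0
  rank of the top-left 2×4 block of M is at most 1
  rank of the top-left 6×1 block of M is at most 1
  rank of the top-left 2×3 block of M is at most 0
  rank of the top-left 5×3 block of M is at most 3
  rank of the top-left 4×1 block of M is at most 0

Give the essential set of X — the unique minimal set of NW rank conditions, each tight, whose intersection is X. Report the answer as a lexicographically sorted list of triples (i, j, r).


Recovering R(i,j) via the rank-extension bound from the 12 conditions:

  i=1: 0, 0, 0, 0, 0, 1
  i=2: 0, 0, 0, 1, 1, 2
  i=3: 0, 0, 1, 2, 2, 3
  i=4: 0, 1, 2, 3, 3, 4
  i=5: 1, 2, 3, 4, 4, 5
  i=6: 1, 2, 3, 4, 5, 6

giving w = (6, 4, 3, 2, 1, 5) via Δ²R.

D(w) has 11 cells with 4 SE-corners; essential set:

[(1, 5, 0), (2, 3, 0), (3, 2, 0), (4, 1, 0)]


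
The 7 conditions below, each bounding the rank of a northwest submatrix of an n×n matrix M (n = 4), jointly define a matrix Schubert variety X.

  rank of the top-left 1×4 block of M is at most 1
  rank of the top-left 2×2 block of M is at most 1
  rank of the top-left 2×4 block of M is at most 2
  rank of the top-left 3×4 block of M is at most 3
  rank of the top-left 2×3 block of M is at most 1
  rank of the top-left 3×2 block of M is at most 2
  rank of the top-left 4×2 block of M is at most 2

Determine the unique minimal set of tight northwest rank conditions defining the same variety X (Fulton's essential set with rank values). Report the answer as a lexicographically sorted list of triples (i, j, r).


Reconstructing r_w from the 7 given conditions:

  R[1]: 1, 1, 1, 1
  R[2]: 1, 1, 1, 2
  R[3]: 1, 2, 2, 3
  R[4]: 1, 2, 3, 4

reading off 1-entries of Δ²R: w = (1, 4, 2, 3).

|D(w)|=2, |Ess(w)|=1:

[(2, 3, 1)]


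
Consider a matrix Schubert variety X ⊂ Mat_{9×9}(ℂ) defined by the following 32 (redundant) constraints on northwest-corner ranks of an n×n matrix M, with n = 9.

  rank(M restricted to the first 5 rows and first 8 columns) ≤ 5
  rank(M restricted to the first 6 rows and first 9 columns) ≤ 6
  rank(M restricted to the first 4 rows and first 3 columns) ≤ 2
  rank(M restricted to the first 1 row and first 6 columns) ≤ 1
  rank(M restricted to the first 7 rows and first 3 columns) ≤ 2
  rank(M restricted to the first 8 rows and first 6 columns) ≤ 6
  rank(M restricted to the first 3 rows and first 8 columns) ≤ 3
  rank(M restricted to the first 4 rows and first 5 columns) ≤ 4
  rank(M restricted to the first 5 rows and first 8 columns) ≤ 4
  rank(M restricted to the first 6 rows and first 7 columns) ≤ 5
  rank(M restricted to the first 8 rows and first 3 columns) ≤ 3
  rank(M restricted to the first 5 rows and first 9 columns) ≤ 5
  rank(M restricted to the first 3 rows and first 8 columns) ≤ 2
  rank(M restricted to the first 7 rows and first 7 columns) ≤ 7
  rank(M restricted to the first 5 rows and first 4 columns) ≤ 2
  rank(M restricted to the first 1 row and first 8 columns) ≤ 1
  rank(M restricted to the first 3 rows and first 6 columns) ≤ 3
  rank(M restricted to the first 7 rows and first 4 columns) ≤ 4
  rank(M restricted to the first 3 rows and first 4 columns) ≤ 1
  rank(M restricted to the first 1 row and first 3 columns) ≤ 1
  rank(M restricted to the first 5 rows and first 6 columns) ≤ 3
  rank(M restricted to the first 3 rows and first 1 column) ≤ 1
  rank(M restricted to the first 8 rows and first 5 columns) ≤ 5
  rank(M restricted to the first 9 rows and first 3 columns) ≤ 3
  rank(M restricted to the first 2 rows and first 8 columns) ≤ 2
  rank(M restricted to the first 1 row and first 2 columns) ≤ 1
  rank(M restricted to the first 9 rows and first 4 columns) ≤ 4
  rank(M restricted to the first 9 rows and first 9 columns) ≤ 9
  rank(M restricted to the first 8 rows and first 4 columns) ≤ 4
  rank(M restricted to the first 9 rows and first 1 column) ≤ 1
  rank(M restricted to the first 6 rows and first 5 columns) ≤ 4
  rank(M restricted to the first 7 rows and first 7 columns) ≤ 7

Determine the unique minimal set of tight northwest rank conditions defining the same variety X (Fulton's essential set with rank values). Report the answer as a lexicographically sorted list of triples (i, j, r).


Propagating the 32 rank bounds to every northwest block:

  R[1]: 1  1  1  1  1  1  1  1  1
  R[2]: 1  1  1  1  2  2  2  2  2
  R[3]: 1  1  1  1  2  2  2  2  3
  R[4]: 1  2  2  2  3  3  3  3  4
  R[5]: 1  2  2  2  3  3  4  4  5
  R[6]: 1  2  2  3  4  4  5  5  6
  R[7]: 1  2  2  3  4  5  6  6  7
  R[8]: 1  2  3  4  5  6  7  7  8
  R[9]: 1  2  3  4  5  6  7  8  9

second differences of R give the permutation w = (1, 5, 9, 2, 7, 4, 6, 3, 8).

|D(w)|=14, |Ess(w)|=5:

[(3, 4, 1), (3, 8, 2), (5, 4, 2), (5, 6, 3), (7, 3, 2)]


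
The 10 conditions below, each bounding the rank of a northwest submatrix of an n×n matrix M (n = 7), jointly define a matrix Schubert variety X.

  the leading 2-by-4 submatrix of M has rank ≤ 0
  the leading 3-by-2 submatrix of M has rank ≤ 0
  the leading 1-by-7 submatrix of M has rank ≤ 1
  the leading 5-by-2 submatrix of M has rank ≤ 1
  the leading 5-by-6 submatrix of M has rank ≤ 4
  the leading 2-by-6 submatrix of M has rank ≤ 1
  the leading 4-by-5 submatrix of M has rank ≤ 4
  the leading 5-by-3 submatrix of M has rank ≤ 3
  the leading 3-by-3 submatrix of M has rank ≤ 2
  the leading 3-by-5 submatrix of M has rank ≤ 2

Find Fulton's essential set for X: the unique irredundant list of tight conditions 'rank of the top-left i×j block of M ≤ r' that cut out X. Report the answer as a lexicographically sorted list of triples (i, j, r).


Propagating the 10 rank bounds to every northwest block:

  row 1: 0  0  0  0  1  1  1
  row 2: 0  0  0  0  1  1  2
  row 3: 0  0  1  1  2  2  3
  row 4: 1  1  2  2  3  3  4
  row 5: 1  1  2  3  4  4  5
  row 6: 1  2  3  4  5  5  6
  row 7: 1  2  3  4  5  6  7

reading off 1-entries of Δ²R: w = (5, 7, 3, 1, 4, 2, 6).

4 SE-corners of the 12-cell Rothe diagram give Ess(w):

[(2, 4, 0), (2, 6, 1), (3, 2, 0), (5, 2, 1)]


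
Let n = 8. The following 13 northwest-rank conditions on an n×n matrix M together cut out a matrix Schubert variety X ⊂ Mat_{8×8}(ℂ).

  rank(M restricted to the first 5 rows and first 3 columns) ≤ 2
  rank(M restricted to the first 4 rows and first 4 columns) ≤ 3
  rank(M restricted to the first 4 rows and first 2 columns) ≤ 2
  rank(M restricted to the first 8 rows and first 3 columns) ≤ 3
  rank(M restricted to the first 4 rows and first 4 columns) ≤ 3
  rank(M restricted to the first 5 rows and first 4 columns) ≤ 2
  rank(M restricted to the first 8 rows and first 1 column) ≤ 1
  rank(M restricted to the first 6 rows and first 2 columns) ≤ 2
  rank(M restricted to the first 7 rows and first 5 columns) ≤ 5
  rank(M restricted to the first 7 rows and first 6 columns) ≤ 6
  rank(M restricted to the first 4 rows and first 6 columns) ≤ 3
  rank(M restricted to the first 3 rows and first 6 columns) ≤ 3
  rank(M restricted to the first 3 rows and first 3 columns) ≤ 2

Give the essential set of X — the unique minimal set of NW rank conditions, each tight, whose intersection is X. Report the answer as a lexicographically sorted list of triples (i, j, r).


The tightest implied rank at each (i,j), from the 13 conditions:

  1 | 1 | 1 | 1 | 1 | 1 | 1 | 1
  1 | 2 | 2 | 2 | 2 | 2 | 2 | 2
  1 | 2 | 2 | 2 | 3 | 3 | 3 | 3
  1 | 2 | 2 | 2 | 3 | 3 | 4 | 4
  1 | 2 | 2 | 2 | 3 | 4 | 5 | 5
  1 | 2 | 3 | 3 | 4 | 5 | 6 | 6
  1 | 2 | 3 | 4 | 5 | 6 | 7 | 7
  1 | 2 | 3 | 4 | 5 | 6 | 7 | 8

the unique w with this rank table is (1, 2, 5, 7, 6, 3, 4, 8).

ℓ(w)=7; the 2 essential cells (i,j,r):

[(4, 6, 3), (5, 4, 2)]


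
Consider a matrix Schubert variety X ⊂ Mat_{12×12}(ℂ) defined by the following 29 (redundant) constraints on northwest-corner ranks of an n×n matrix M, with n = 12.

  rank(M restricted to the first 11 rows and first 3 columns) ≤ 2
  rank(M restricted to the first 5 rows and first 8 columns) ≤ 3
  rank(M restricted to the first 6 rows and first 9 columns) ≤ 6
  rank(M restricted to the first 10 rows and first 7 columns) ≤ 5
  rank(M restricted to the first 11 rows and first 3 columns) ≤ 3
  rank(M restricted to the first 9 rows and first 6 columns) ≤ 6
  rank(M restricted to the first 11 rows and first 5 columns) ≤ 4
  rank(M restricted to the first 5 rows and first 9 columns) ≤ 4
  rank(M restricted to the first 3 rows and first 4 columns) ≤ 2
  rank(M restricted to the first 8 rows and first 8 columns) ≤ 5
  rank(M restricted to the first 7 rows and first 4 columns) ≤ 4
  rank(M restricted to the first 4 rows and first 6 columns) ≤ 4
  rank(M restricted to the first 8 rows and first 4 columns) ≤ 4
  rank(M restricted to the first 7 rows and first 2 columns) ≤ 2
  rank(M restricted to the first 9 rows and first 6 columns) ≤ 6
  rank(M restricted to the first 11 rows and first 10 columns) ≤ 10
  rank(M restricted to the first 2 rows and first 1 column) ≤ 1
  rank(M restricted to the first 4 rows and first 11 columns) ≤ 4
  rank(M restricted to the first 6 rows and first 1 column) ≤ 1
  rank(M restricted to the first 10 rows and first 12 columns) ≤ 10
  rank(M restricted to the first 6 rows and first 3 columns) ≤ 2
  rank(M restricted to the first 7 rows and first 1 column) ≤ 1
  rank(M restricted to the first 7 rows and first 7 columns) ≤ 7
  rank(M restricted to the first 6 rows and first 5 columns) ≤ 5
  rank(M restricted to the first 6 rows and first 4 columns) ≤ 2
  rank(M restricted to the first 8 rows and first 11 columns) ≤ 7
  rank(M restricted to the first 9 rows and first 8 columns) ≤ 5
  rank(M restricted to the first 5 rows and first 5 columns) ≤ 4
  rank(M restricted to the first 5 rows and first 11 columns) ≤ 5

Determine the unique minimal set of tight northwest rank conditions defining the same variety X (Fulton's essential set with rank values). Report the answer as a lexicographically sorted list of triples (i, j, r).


The tightest implied rank at each (i,j), from the 29 conditions:

  1 | 1 | 1 | 1 | 1 | 1 | 1 | 1 | 1 | 1 | 1 | 1
  1 | 2 | 2 | 2 | 2 | 2 | 2 | 2 | 2 | 2 | 2 | 2
  1 | 2 | 2 | 2 | 3 | 3 | 3 | 3 | 3 | 3 | 3 | 3
  1 | 2 | 2 | 2 | 3 | 3 | 3 | 3 | 4 | 4 | 4 | 4
  1 | 2 | 2 | 2 | 3 | 3 | 3 | 3 | 4 | 5 | 5 | 5
  1 | 2 | 2 | 2 | 3 | 4 | 4 | 4 | 5 | 6 | 6 | 6
  1 | 2 | 2 | 3 | 4 | 5 | 5 | 5 | 6 | 7 | 7 | 7
  1 | 2 | 2 | 3 | 4 | 5 | 5 | 5 | 6 | 7 | 7 | 8
  1 | 2 | 2 | 3 | 4 | 5 | 5 | 5 | 6 | 7 | 8 | 9
  1 | 2 | 2 | 3 | 4 | 5 | 5 | 6 | 7 | 8 | 9 | 10
  1 | 2 | 2 | 3 | 4 | 5 | 6 | 7 | 8 | 9 | 10 | 11
  1 | 2 | 3 | 4 | 5 | 6 | 7 | 8 | 9 | 10 | 11 | 12

the unique w with this rank table is (1, 2, 5, 9, 10, 6, 4, 12, 11, 8, 7, 3).

6 SE-corners of the 25-cell Rothe diagram give Ess(w):

[(5, 8, 3), (6, 4, 2), (8, 11, 7), (9, 8, 5), (10, 7, 5), (11, 3, 2)]


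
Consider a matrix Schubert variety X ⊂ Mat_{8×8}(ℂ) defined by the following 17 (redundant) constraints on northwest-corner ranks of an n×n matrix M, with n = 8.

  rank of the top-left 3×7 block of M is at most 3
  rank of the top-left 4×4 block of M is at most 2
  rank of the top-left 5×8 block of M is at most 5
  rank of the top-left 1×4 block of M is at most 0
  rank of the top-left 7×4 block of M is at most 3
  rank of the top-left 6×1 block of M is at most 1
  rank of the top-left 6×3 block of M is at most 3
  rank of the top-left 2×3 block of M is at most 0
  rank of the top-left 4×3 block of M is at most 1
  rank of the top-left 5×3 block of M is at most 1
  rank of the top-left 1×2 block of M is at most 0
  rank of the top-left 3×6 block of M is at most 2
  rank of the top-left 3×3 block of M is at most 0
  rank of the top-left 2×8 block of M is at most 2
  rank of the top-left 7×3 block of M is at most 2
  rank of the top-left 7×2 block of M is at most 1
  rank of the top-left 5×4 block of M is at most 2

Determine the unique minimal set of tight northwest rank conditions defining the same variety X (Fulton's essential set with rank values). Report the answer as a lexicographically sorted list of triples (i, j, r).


The tightest implied rank at each (i,j), from the 17 conditions:

  row 1: 0  0  0  0  1  1  1  1
  row 2: 0  0  0  1  2  2  2  2
  row 3: 0  0  0  1  2  2  3  3
  row 4: 1  1  1  2  3  3  4  4
  row 5: 1  1  1  2  3  4  5  5
  row 6: 1  1  2  3  4  5  6  6
  row 7: 1  1  2  3  4  5  6  7
  row 8: 1  2  3  4  5  6  7  8

giving w = (5, 4, 7, 1, 6, 3, 8, 2) via Δ²R.

5 SE-corners of the 15-cell Rothe diagram give Ess(w):

[(1, 4, 0), (3, 3, 0), (3, 6, 2), (5, 3, 1), (7, 2, 1)]


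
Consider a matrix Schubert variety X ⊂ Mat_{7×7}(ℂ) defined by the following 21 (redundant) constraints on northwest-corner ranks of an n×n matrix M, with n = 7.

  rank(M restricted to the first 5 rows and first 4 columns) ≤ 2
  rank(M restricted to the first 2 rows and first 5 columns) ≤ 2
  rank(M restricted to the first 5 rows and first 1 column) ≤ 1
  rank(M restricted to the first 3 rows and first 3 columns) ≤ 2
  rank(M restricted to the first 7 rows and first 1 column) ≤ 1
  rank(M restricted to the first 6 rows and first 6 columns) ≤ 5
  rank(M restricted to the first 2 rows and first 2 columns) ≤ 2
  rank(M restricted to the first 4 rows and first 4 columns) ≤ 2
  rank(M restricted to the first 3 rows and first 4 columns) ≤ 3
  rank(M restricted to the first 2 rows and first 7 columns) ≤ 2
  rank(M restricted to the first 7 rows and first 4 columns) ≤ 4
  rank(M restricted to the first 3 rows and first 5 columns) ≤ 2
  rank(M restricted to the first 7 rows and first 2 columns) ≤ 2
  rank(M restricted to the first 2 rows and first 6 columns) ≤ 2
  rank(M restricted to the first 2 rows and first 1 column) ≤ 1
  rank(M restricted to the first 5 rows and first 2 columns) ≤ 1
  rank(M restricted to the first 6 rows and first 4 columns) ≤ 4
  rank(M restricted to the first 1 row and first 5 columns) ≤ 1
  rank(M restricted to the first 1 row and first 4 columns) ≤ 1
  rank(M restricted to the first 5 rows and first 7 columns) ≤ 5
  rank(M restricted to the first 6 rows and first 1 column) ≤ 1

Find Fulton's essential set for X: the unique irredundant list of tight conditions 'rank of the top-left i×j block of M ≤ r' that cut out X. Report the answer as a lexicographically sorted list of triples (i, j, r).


Propagating the 21 rank bounds to every northwest block:

  row 1: 1 1 1 1 1 1 1
  row 2: 1 1 2 2 2 2 2
  row 3: 1 1 2 2 2 3 3
  row 4: 1 1 2 2 3 4 4
  row 5: 1 1 2 2 3 4 5
  row 6: 1 2 3 3 4 5 6
  row 7: 1 2 3 4 5 6 7

the unique w with this rank table is (1, 3, 6, 5, 7, 2, 4).

ℓ(w)=8; the 3 essential cells (i,j,r):

[(3, 5, 2), (5, 2, 1), (5, 4, 2)]


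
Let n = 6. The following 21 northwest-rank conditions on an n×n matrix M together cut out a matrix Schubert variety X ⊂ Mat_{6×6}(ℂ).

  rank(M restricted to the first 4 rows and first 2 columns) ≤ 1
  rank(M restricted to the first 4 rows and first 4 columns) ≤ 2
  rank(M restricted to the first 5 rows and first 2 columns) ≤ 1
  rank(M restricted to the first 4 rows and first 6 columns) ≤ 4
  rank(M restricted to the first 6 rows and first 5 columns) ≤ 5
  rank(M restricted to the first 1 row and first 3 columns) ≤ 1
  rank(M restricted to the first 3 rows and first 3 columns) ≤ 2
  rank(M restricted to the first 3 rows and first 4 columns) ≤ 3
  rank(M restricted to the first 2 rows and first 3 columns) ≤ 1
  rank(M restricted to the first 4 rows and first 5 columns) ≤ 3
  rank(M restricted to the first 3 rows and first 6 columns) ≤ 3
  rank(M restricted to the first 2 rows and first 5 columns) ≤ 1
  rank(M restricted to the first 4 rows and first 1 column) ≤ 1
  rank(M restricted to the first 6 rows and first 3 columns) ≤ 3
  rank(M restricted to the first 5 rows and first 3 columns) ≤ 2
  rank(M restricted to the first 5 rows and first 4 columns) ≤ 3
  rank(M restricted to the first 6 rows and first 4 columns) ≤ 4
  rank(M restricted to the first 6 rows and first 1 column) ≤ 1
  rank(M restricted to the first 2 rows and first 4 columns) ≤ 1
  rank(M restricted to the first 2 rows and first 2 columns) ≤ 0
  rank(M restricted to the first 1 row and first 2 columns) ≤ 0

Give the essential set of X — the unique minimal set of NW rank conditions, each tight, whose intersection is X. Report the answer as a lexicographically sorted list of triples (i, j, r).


The tightest implied rank at each (i,j), from the 21 conditions:

  i=1: 0 | 0 | 1 | 1 | 1 | 1
  i=2: 0 | 0 | 1 | 1 | 1 | 2
  i=3: 1 | 1 | 2 | 2 | 2 | 3
  i=4: 1 | 1 | 2 | 2 | 3 | 4
  i=5: 1 | 1 | 2 | 3 | 4 | 5
  i=6: 1 | 2 | 3 | 4 | 5 | 6

the unique w with this rank table is (3, 6, 1, 5, 4, 2).

|D(w)|=9, |Ess(w)|=4:

[(2, 2, 0), (2, 5, 1), (4, 4, 2), (5, 2, 1)]


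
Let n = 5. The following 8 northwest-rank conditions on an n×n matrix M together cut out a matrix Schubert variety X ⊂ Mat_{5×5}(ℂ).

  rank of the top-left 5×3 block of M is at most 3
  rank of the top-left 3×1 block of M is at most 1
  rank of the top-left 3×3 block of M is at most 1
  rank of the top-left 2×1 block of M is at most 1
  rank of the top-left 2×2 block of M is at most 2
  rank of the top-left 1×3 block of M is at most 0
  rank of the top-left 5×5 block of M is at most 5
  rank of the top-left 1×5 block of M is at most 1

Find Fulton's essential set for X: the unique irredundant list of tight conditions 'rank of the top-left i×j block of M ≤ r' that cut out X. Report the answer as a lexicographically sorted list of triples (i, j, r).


Propagating the 8 rank bounds to every northwest block:

  0 0 0 1 1
  1 1 1 2 2
  1 1 1 2 3
  1 2 2 3 4
  1 2 3 4 5

so w = (4, 1, 5, 2, 3).

Fulton essential set (2 of the 5 Rothe cells):

[(1, 3, 0), (3, 3, 1)]


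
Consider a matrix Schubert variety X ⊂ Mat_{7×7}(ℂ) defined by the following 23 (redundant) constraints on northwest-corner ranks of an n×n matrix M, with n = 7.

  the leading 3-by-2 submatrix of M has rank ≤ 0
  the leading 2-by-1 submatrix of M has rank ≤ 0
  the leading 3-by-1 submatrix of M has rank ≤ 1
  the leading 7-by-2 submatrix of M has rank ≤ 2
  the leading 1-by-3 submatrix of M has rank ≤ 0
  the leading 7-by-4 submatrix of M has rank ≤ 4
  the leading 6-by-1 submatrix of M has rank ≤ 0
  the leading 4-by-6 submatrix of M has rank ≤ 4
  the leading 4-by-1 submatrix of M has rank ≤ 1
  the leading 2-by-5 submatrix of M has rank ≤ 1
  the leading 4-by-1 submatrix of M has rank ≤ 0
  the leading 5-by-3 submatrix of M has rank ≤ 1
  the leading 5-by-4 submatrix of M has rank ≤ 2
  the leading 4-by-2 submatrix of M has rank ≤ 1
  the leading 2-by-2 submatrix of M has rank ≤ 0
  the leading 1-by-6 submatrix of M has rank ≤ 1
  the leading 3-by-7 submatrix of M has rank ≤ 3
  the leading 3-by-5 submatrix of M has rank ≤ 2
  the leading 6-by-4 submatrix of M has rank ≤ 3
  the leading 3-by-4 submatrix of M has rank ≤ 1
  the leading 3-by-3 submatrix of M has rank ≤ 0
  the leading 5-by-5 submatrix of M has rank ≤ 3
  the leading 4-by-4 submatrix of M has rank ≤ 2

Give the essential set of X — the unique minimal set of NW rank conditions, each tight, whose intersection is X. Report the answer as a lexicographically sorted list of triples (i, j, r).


Propagating the 23 rank bounds to every northwest block:

  row 1: 0 | 0 | 0 | 1 | 1 | 1 | 1
  row 2: 0 | 0 | 0 | 1 | 1 | 2 | 2
  row 3: 0 | 0 | 0 | 1 | 2 | 3 | 3
  row 4: 0 | 1 | 1 | 2 | 3 | 4 | 4
  row 5: 0 | 1 | 1 | 2 | 3 | 4 | 5
  row 6: 0 | 1 | 2 | 3 | 4 | 5 | 6
  row 7: 1 | 2 | 3 | 4 | 5 | 6 | 7

hence w(1..7) = (4, 6, 5, 2, 7, 3, 1).

|D(w)|=14, |Ess(w)|=4:

[(2, 5, 1), (3, 3, 0), (5, 3, 1), (6, 1, 0)]


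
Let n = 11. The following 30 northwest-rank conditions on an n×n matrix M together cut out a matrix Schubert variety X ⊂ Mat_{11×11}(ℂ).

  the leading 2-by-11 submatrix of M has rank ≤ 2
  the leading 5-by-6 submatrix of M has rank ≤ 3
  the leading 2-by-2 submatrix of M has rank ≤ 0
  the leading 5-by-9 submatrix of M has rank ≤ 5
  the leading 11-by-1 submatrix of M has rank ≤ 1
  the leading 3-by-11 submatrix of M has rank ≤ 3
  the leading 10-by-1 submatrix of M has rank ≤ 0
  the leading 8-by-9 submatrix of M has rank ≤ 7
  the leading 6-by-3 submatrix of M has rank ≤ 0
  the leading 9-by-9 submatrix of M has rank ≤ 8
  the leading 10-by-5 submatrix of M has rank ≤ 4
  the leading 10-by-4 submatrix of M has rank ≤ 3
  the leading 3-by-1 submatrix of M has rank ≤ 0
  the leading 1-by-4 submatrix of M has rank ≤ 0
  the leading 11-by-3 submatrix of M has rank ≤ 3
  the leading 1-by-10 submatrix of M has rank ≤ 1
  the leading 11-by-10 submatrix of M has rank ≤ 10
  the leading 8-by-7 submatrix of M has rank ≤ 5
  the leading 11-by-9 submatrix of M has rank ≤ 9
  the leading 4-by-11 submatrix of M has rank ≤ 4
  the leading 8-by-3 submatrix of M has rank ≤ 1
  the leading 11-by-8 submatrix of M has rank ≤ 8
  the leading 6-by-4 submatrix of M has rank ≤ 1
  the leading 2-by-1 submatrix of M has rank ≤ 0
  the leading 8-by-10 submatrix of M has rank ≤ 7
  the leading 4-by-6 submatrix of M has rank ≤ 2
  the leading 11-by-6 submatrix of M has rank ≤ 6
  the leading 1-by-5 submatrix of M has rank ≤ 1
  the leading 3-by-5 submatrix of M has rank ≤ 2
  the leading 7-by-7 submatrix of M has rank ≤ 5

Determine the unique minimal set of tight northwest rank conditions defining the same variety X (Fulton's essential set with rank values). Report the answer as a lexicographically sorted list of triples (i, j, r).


Reconstructing r_w from the 30 given conditions:

  i=1: 0, 0, 0, 0, 1, 1, 1, 1, 1, 1, 1
  i=2: 0, 0, 0, 1, 2, 2, 2, 2, 2, 2, 2
  i=3: 0, 0, 0, 1, 2, 2, 3, 3, 3, 3, 3
  i=4: 0, 0, 0, 1, 2, 2, 3, 4, 4, 4, 4
  i=5: 0, 0, 0, 1, 2, 3, 4, 5, 5, 5, 5
  i=6: 0, 0, 0, 1, 2, 3, 4, 5, 6, 6, 6
  i=7: 0, 1, 1, 2, 3, 4, 5, 6, 7, 7, 7
  i=8: 0, 1, 1, 2, 3, 4, 5, 6, 7, 7, 8
  i=9: 0, 1, 2, 3, 4, 5, 6, 7, 8, 8, 9
  i=10: 0, 1, 2, 3, 4, 5, 6, 7, 8, 9, 10
  i=11: 1, 2, 3, 4, 5, 6, 7, 8, 9, 10, 11

giving w = (5, 4, 7, 8, 6, 9, 2, 11, 3, 10, 1) via Δ²R.

ℓ(w)=27; the 6 essential cells (i,j,r):

[(1, 4, 0), (4, 6, 2), (6, 3, 0), (8, 3, 1), (8, 10, 7), (10, 1, 0)]


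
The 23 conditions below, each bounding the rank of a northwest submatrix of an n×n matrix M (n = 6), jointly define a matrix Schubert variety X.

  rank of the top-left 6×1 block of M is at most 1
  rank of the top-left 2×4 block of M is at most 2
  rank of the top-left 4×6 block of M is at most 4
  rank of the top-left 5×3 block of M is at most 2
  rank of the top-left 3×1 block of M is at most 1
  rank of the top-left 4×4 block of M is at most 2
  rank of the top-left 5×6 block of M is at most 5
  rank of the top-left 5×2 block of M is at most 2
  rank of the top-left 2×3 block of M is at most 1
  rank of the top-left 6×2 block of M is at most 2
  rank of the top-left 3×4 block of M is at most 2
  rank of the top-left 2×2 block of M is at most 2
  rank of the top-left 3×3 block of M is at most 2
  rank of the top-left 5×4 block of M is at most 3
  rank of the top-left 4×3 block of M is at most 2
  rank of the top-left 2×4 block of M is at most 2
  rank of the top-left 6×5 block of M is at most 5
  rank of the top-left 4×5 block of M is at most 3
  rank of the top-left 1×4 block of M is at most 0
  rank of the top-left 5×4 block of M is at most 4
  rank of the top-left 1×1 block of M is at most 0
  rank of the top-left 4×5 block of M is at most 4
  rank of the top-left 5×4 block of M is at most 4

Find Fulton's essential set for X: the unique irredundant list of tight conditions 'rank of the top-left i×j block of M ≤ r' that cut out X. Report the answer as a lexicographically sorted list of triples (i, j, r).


The tightest implied rank at each (i,j), from the 23 conditions:

  row 1: 0, 0, 0, 0, 1, 1
  row 2: 1, 1, 1, 1, 2, 2
  row 3: 1, 2, 2, 2, 3, 3
  row 4: 1, 2, 2, 2, 3, 4
  row 5: 1, 2, 2, 3, 4, 5
  row 6: 1, 2, 3, 4, 5, 6

second differences of R give the permutation w = (5, 1, 2, 6, 4, 3).

Fulton essential set (3 of the 7 Rothe cells):

[(1, 4, 0), (4, 4, 2), (5, 3, 2)]


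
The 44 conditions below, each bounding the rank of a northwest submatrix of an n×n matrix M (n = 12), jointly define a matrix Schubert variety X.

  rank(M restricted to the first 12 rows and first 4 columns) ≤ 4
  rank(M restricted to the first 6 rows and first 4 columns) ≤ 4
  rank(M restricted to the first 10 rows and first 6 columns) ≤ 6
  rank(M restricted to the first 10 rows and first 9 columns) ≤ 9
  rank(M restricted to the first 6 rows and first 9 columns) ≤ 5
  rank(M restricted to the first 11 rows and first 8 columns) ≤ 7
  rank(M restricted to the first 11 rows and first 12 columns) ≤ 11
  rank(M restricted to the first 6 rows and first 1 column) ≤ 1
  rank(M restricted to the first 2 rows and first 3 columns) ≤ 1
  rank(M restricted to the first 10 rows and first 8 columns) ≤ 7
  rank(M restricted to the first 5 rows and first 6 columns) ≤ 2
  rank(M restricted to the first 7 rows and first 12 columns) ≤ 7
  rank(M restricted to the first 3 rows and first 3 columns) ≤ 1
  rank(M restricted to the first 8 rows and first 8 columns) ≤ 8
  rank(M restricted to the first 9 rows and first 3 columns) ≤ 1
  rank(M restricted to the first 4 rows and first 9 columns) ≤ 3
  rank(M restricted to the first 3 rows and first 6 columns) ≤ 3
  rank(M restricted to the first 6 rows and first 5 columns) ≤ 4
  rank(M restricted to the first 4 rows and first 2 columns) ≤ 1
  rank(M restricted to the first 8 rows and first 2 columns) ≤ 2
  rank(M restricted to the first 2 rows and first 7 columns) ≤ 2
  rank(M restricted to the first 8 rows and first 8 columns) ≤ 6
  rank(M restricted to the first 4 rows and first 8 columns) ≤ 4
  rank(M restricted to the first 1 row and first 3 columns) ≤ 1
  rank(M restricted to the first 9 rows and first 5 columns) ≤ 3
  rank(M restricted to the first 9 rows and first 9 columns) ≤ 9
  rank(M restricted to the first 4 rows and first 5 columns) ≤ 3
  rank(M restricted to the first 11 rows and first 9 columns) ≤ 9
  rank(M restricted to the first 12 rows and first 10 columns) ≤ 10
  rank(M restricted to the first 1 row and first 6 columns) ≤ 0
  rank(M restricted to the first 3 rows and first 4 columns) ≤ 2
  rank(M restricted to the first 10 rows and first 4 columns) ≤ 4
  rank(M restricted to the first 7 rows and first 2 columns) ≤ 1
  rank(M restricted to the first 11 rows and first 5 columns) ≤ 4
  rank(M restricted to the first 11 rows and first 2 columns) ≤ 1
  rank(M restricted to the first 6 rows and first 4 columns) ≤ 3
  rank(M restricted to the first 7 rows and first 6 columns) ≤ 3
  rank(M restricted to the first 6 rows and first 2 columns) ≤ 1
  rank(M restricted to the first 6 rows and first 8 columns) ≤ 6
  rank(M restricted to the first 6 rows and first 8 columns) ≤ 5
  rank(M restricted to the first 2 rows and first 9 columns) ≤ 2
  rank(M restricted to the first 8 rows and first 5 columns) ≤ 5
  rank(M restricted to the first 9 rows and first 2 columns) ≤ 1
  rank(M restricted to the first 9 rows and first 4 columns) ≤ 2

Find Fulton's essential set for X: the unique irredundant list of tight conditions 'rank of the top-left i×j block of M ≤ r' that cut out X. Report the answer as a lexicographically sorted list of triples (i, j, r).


Reconstructing r_w from the 44 given conditions:

  row 1: 0 | 0 | 0 | 0 | 0 | 0 | 1 | 1 | 1 | 1 | 1 | 1
  row 2: 1 | 1 | 1 | 1 | 1 | 1 | 2 | 2 | 2 | 2 | 2 | 2
  row 3: 1 | 1 | 1 | 2 | 2 | 2 | 3 | 3 | 3 | 3 | 3 | 3
  row 4: 1 | 1 | 1 | 2 | 2 | 2 | 3 | 3 | 3 | 4 | 4 | 4
  row 5: 1 | 1 | 1 | 2 | 2 | 2 | 3 | 4 | 4 | 5 | 5 | 5
  row 6: 1 | 1 | 1 | 2 | 3 | 3 | 4 | 5 | 5 | 6 | 6 | 6
  row 7: 1 | 1 | 1 | 2 | 3 | 3 | 4 | 5 | 6 | 7 | 7 | 7
  row 8: 1 | 1 | 1 | 2 | 3 | 4 | 5 | 6 | 7 | 8 | 8 | 8
  row 9: 1 | 1 | 1 | 2 | 3 | 4 | 5 | 6 | 7 | 8 | 9 | 9
  row 10: 1 | 1 | 2 | 3 | 4 | 5 | 6 | 7 | 8 | 9 | 10 | 10
  row 11: 1 | 1 | 2 | 3 | 4 | 5 | 6 | 7 | 8 | 9 | 10 | 11
  row 12: 1 | 2 | 3 | 4 | 5 | 6 | 7 | 8 | 9 | 10 | 11 | 12

so w = (7, 1, 4, 10, 8, 5, 9, 6, 11, 3, 12, 2).

|D(w)|=29, |Ess(w)|=6:

[(1, 6, 0), (4, 9, 3), (5, 6, 2), (7, 6, 3), (9, 3, 1), (11, 2, 1)]


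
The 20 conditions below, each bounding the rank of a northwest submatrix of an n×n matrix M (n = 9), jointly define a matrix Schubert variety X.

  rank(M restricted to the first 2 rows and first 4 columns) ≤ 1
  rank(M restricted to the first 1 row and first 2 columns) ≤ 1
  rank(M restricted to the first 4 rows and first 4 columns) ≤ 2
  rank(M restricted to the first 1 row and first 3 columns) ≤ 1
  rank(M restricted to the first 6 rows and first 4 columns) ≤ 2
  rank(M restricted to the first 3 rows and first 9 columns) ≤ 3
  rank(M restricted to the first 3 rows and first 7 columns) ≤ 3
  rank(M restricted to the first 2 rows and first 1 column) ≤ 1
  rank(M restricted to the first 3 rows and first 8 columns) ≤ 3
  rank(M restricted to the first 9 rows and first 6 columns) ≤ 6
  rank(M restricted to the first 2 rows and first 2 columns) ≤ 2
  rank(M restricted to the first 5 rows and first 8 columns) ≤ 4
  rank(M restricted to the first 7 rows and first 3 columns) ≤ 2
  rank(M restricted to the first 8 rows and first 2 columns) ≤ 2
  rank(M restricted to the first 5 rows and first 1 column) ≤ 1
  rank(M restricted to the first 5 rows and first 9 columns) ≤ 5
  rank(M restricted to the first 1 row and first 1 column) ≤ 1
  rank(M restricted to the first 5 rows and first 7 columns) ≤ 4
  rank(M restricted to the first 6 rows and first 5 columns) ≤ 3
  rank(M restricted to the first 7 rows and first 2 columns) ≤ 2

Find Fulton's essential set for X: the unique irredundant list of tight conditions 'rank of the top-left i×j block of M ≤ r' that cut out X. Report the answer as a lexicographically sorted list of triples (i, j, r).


Propagating the 20 rank bounds to every northwest block:

  i=1: 1 1 1 1 1 1 1 1 1
  i=2: 1 1 1 1 2 2 2 2 2
  i=3: 1 2 2 2 3 3 3 3 3
  i=4: 1 2 2 2 3 4 4 4 4
  i=5: 1 2 2 2 3 4 4 4 5
  i=6: 1 2 2 2 3 4 5 5 6
  i=7: 1 2 2 3 4 5 6 6 7
  i=8: 1 2 3 4 5 6 7 7 8
  i=9: 1 2 3 4 5 6 7 8 9

second differences of R give the permutation w = (1, 5, 2, 6, 9, 7, 4, 3, 8).

ℓ(w)=12; the 4 essential cells (i,j,r):

[(2, 4, 1), (5, 8, 4), (6, 4, 2), (7, 3, 2)]


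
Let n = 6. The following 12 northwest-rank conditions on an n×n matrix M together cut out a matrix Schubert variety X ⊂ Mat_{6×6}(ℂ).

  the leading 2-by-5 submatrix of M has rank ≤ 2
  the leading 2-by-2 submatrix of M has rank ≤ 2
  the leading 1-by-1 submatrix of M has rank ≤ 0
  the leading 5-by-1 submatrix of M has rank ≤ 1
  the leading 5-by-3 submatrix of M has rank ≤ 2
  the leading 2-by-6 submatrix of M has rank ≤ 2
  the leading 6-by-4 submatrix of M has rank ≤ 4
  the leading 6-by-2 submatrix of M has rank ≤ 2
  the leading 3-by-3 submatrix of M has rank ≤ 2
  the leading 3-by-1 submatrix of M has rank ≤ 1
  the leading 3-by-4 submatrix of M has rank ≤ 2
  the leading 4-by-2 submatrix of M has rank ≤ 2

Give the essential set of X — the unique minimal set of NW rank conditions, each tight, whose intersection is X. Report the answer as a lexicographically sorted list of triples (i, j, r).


Computing R[i][j] = min implied NW-rank bound (n=6, 12 conditions):

  0 | 1 | 1 | 1 | 1 | 1
  1 | 2 | 2 | 2 | 2 | 2
  1 | 2 | 2 | 2 | 3 | 3
  1 | 2 | 2 | 3 | 4 | 4
  1 | 2 | 2 | 3 | 4 | 5
  1 | 2 | 3 | 4 | 5 | 6

giving w = (2, 1, 5, 4, 6, 3) via Δ²R.

3 SE-corners of the 5-cell Rothe diagram give Ess(w):

[(1, 1, 0), (3, 4, 2), (5, 3, 2)]


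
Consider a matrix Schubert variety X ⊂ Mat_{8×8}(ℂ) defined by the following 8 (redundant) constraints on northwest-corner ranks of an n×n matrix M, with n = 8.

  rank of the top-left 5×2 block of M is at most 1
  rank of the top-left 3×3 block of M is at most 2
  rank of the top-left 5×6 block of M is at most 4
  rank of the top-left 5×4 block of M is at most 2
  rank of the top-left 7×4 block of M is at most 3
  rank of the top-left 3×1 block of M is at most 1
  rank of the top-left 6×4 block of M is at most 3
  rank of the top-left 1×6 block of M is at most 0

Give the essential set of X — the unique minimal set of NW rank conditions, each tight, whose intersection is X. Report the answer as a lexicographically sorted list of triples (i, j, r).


The tightest implied rank at each (i,j), from the 8 conditions:

  0 0 0 0 0 0 1 1
  1 1 1 1 1 1 2 2
  1 1 2 2 2 2 3 3
  1 1 2 2 3 3 4 4
  1 1 2 2 3 4 5 5
  1 2 3 3 4 5 6 6
  1 2 3 3 4 5 6 7
  1 2 3 4 5 6 7 8

the unique w with this rank table is (7, 1, 3, 5, 6, 2, 8, 4).

4 SE-corners of the 12-cell Rothe diagram give Ess(w):

[(1, 6, 0), (5, 2, 1), (5, 4, 2), (7, 4, 3)]


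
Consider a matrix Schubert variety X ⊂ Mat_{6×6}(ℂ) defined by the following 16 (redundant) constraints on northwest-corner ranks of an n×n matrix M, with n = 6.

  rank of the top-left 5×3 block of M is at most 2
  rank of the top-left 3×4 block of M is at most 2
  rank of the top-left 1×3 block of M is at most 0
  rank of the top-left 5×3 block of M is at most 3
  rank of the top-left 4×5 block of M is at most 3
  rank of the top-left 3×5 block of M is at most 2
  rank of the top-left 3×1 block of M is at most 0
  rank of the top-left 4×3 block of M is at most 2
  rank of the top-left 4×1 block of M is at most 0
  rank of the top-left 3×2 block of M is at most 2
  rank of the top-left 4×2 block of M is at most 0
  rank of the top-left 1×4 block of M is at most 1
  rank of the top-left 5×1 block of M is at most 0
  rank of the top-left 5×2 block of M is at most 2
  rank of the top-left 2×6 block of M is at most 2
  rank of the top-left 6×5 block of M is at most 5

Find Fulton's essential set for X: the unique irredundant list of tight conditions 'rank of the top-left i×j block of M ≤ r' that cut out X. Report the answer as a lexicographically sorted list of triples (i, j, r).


Propagating the 16 rank bounds to every northwest block:

  i=1: 0, 0, 0, 1, 1, 1
  i=2: 0, 0, 1, 2, 2, 2
  i=3: 0, 0, 1, 2, 2, 3
  i=4: 0, 0, 1, 2, 3, 4
  i=5: 0, 1, 2, 3, 4, 5
  i=6: 1, 2, 3, 4, 5, 6

hence w(1..6) = (4, 3, 6, 5, 2, 1).

Rothe diagram D(w) (11 cells), 4 SE-corners (essential conditions):

[(1, 3, 0), (3, 5, 2), (4, 2, 0), (5, 1, 0)]


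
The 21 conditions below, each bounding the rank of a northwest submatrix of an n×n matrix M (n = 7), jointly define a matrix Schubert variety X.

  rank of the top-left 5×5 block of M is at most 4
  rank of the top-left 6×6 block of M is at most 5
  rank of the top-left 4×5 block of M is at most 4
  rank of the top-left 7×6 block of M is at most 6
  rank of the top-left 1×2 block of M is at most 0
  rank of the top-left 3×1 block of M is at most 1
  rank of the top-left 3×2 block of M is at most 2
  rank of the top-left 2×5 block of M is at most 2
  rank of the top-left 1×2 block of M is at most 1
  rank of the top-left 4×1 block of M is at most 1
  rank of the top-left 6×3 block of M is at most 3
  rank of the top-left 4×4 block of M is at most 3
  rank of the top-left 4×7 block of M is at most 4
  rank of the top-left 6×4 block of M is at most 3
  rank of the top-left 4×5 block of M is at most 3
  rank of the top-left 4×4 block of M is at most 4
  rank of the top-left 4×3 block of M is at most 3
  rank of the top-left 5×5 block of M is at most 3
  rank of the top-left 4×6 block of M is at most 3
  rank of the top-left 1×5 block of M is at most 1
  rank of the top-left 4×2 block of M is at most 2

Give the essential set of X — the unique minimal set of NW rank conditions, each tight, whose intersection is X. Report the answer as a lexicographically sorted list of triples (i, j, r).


Reconstructing r_w from the 21 given conditions:

  row 1: 0 | 0 | 1 | 1 | 1 | 1 | 1
  row 2: 1 | 1 | 2 | 2 | 2 | 2 | 2
  row 3: 1 | 2 | 3 | 3 | 3 | 3 | 3
  row 4: 1 | 2 | 3 | 3 | 3 | 3 | 4
  row 5: 1 | 2 | 3 | 3 | 3 | 4 | 5
  row 6: 1 | 2 | 3 | 3 | 4 | 5 | 6
  row 7: 1 | 2 | 3 | 4 | 5 | 6 | 7

reading off 1-entries of Δ²R: w = (3, 1, 2, 7, 6, 5, 4).

|D(w)|=8, |Ess(w)|=4:

[(1, 2, 0), (4, 6, 3), (5, 5, 3), (6, 4, 3)]
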